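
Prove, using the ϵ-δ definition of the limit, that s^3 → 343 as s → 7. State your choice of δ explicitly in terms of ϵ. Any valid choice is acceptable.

δ = min(1, ϵ/169)

Fix ϵ > 0. We seek δ > 0 with 0 < |s − 7| < δ ⇒ |s^3 − 343| < ϵ.
Factor: s^3 − 343 = (s − 7)(s^2 + 7s + 49), so |s^3 − 343| = |s − 7|·|s^2 + 7s + 49|.
Restrict δ ≤ 1. Then |s − 7| < 1 gives |s| < 8, so by the triangle inequality |s^2 + 7s + 49| ≤ 8^2 + 7·8 + 49 = 169.
Hence |s^3 − 343| ≤ 169|s − 7|, which is < ϵ once |s − 7| < ϵ/169.
Take δ = min(1, ϵ/169). If 0 < |s − 7| < δ then both bounds hold and |s^3 − 343| ≤ 169|s − 7| < 169·(ϵ/169) = ϵ.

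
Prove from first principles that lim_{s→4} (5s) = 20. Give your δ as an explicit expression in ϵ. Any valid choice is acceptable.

δ = ϵ/5

Let ϵ > 0 be given. We need δ > 0 so that 0 < |s − 4| < δ implies |(5s) − 20| < ϵ.
|(5s) − 20| = |5s - 20| = 5|s − 4|.
Thus it suffices that |s − 4| < ϵ/5.
Choosing δ = ϵ/5 gives |(5s) − 20| = 5|s − 4| < ϵ whenever |s − 4| < δ.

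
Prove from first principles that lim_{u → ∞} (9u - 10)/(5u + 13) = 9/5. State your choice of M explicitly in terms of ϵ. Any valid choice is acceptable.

Let ϵ > 0 be given. We seek M > 0 such that u > M implies |(9u - 10)/(5u + 13) − (9/5)| < ϵ.
(9u - 10)/(5u + 13) − (9/5) = (5(9u - 10) − 9(5u + 13)) / (5(5u + 13)) = -167/(5(5u + 13)).
For u > 0 we have 5u + 13 > 5u, so |(9u - 10)/(5u + 13) − (9/5)| = 167/(5(5u + 13)) < 167/(5·5u) = (167/25)/u.
Thus |(9u - 10)/(5u + 13) − (9/5)| < ϵ whenever u > (167/25)/ϵ.
Take M = (167/25)/ϵ. If u > M then |(9u - 10)/(5u + 13) − (9/5)| < (167/25)/u < ϵ.

M = (167/25)/ϵ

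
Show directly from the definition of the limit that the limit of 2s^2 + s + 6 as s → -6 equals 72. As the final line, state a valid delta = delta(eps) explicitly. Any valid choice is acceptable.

delta = min(1, eps/25)

Let eps > 0. We want delta > 0 such that 0 < |s + 6| < delta implies |(2s^2 + s + 6) − 72| < eps.
(2s^2 + s + 6) − 72 = 2s^2 + s - 66 = (s + 6)(2s - 11).
So |(2s^2 + s + 6) − 72| = |s + 6|·|2s - 11|.
Require delta ≤ 1. Then |s + 6| < 1 gives |s| < 7, and by the triangle inequality |2s - 11| ≤ 2·7 + 11 = 25.
Hence |(2s^2 + s + 6) − 72| ≤ 25|s + 6| < eps provided |s + 6| < eps/25.
Take delta = min(1, eps/25). Then 0 < |s + 6| < delta gives both |s + 6| < 1 and |s + 6| < eps/25, so |(2s^2 + s + 6) − 72| < eps.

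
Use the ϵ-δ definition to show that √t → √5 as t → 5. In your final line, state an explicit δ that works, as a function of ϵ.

Let ϵ > 0. We want δ > 0 such that 0 < |t − 5| < δ implies |√t − √5| < ϵ.
Multiplying by the conjugate, |√t − √5| = |t − 5|/(√t + √5).
Restrict δ ≤ 5 so that |t − 5| < 5 forces t > 0, and then √t + √5 > √5.
Hence |√t − √5| < |t − 5|/√5, which is < ϵ once |t − 5| < √5·ϵ.
Take δ = min(5, √5·ϵ). If 0 < |t − 5| < δ then t > 0 and |√t − √5| < |t − 5|/√5 < ϵ.

δ = min(5, √5·ϵ)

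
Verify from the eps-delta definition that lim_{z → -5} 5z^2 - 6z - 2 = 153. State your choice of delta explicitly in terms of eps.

Let eps > 0 be given. We want delta > 0 such that 0 < |z + 5| < delta implies |(5z^2 - 6z - 2) − 153| < eps.
(5z^2 - 6z - 2) − 153 = 5z^2 - 6z - 155 = (z + 5)(5z - 31).
So |(5z^2 - 6z - 2) − 153| = |z + 5|·|5z - 31|.
Require delta ≤ 1. Then |z + 5| < 1 gives |z| < 6, and by the triangle inequality |5z - 31| ≤ 5·6 + 31 = 61.
Hence |(5z^2 - 6z - 2) − 153| ≤ 61|z + 5| < eps provided |z + 5| < eps/61.
Choosing delta = min(1, eps/61) ensures both conditions, hence |(5z^2 - 6z - 2) − 153| < eps.

delta = min(1, eps/61)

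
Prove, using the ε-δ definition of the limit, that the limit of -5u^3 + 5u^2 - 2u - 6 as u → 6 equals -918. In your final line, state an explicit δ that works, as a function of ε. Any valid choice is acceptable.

δ = min(1, ε/572)

Let ε > 0. We want δ > 0 such that 0 < |u − 6| < δ implies |(-5u^3 + 5u^2 - 2u - 6) + 918| < ε.
(-5u^3 + 5u^2 - 2u - 6) + 918 = -5u^3 + 5u^2 - 2u + 912 = (u − 6)(-5u^2 - 25u - 152).
So |(-5u^3 + 5u^2 - 2u - 6) + 918| = |u − 6|·|-5u^2 - 25u - 152|.
Require δ ≤ 1. Then |u − 6| < 1 gives |u| < 7, and by the triangle inequality |-5u^2 - 25u - 152| ≤ 5·7^2 + 25·7 + 152 = 572.
Hence |(-5u^3 + 5u^2 - 2u - 6) + 918| ≤ 572|u − 6| < ε provided |u − 6| < ε/572.
Choosing δ = min(1, ε/572) ensures both conditions, hence |(-5u^3 + 5u^2 - 2u - 6) + 918| < ε.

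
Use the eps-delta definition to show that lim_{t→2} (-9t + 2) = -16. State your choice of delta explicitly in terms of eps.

delta = eps/9

Let eps > 0. We need delta > 0 so that 0 < |t − 2| < delta implies |(-9t + 2) + 16| < eps.
|(-9t + 2) + 16| = |-9t + 18| = 9|t − 2|.
So 9|t − 2| < eps exactly when |t − 2| < eps/9.
Take delta = eps/9. If 0 < |t − 2| < delta then |(-9t + 2) + 16| = 9|t − 2| < 9·(eps/9) = eps.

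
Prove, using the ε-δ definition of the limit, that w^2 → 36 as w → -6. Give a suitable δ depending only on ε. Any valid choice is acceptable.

δ = min(1, ε/13)

Fix ε > 0. We seek δ > 0 with 0 < |w + 6| < δ ⇒ |w^2 − 36| < ε.
Factor: w^2 − 36 = (w + 6)(w - 6), so |w^2 − 36| = |w + 6|·|w - 6|.
Restrict δ ≤ 1. Then |w + 6| < 1 gives |w| < 7, so by the triangle inequality |w - 6| ≤ 7 + 6 = 13.
Hence |w^2 − 36| ≤ 13|w + 6|, which is < ε once |w + 6| < ε/13.
Take δ = min(1, ε/13). If 0 < |w + 6| < δ then both bounds hold and |w^2 − 36| ≤ 13|w + 6| < 13·(ε/13) = ε.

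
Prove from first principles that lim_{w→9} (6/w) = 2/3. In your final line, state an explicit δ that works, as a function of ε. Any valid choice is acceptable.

δ = min(9/2, (27/4)ε)

Let ε > 0. We seek δ > 0 such that 0 < |w − 9| < δ implies |6/w − (2/3)| < ε.
|6/w − (2/3)| = 6·|9 − w|/(9·|w|) = 6|w − 9|/(9|w|).
Require δ ≤ 9/2 so that |w| > 9 − 9/2 = 9/2, hence 9|w| > 81/2.
Then |6/w − (2/3)| < 6|w − 9|/(81/2), which is < ε when |w − 9| < (27/4)ε.
Take δ = min(9/2, (27/4)ε). Then 0 < |w − 9| < δ gives both |w − 9| < 9/2 and |w − 9| < (27/4)ε, so |6/w − (2/3)| < ε.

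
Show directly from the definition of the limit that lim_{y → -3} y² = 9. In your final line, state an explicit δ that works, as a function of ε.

Let ε > 0 be given. We seek δ > 0 with 0 < |y + 3| < δ ⇒ |y² − 9| < ε.
Factor: y² − 9 = (y + 3)(y - 3), so |y² − 9| = |y + 3|·|y - 3|.
Restrict δ ≤ 1. Then |y + 3| < 1 gives |y| < 4, so by the triangle inequality |y - 3| ≤ 4 + 3 = 7.
Hence |y² − 9| ≤ 7|y + 3|, which is < ε once |y + 3| < ε/7.
Take δ = min(1, ε/7). If 0 < |y + 3| < δ then both bounds hold and |y² − 9| ≤ 7|y + 3| < 7·(ε/7) = ε.

δ = min(1, ε/7)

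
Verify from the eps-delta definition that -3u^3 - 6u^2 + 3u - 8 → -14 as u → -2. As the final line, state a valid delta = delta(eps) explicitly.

Fix eps > 0. We want delta > 0 such that 0 < |u + 2| < delta implies |(-3u^3 - 6u^2 + 3u - 8) + 14| < eps.
(-3u^3 - 6u^2 + 3u - 8) + 14 = -3u^3 - 6u^2 + 3u + 6 = (u + 2)(-3u^2 + 3).
So |(-3u^3 - 6u^2 + 3u - 8) + 14| = |u + 2|·|-3u^2 + 3|.
Assume first that |u + 2| < 1, so |u| < 3. Then |-3u^2 + 3| ≤ 3·3^2 + 3 = 30.
Hence |(-3u^3 - 6u^2 + 3u - 8) + 14| ≤ 30|u + 2| < eps provided |u + 2| < eps/30.
Choosing delta = min(1, eps/30) ensures both conditions, hence |(-3u^3 - 6u^2 + 3u - 8) + 14| < eps.

delta = min(1, eps/30)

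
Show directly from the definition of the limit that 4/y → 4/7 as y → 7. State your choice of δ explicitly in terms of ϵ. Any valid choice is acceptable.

Let ϵ > 0 be given. We seek δ > 0 such that 0 < |y − 7| < δ implies |4/y − (4/7)| < ϵ.
|4/y − (4/7)| = 4·|7 − y|/(7·|y|) = 4|y − 7|/(7|y|).
Restrict δ ≤ 7/2. Then |y − 7| < 7/2 gives |y| > 7/2, so 7|y| > 49/2.
Then |4/y − (4/7)| < 4|y − 7|/(49/2), which is < ϵ when |y − 7| < (49/8)ϵ.
Take δ = min(7/2, (49/8)ϵ). Then 0 < |y − 7| < δ gives both |y − 7| < 7/2 and |y − 7| < (49/8)ϵ, so |4/y − (4/7)| < ϵ.

δ = min(7/2, (49/8)ϵ)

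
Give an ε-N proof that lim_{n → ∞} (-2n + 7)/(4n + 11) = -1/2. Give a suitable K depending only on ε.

K = (25/8)/ε

Let ε > 0 be given. For n ≥ 1, |(-2n + 7)/(4n + 11) + 1/2| = |50|/(4(4n + 11)) = 50/(4(4n + 11)).
Since 4n + 11 ≥ 4n for n ≥ 1, this is ≤ 50/(4·4n) = (25/8)/n.
So |(-2n + 7)/(4n + 11) + 1/2| < ε whenever n > (25/8)/ε.
Take K = (25/8)/ε. If n > K then |(-2n + 7)/(4n + 11) + 1/2| ≤ (25/8)/n < ε.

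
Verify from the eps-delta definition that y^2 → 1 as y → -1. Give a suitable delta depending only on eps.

Let eps > 0. We seek delta > 0 with 0 < |y + 1| < delta ⇒ |y^2 − 1| < eps.
Factor: y^2 − 1 = (y + 1)(y - 1), so |y^2 − 1| = |y + 1|·|y - 1|.
Impose delta ≤ 1 so that |y| < 2; then |y - 1| ≤ 3.
Hence |y^2 − 1| ≤ 3|y + 1|, which is < eps once |y + 1| < eps/3.
Take delta = min(1, eps/3). If 0 < |y + 1| < delta then both bounds hold and |y^2 − 1| ≤ 3|y + 1| < 3·(eps/3) = eps.

delta = min(1, eps/3)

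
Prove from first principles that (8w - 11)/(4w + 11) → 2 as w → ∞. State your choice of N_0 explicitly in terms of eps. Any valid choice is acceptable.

N_0 = (33/4)/eps

Let eps > 0 be given. We seek N_0 > 0 such that w > N_0 implies |(8w - 11)/(4w + 11) − 2| < eps.
(8w - 11)/(4w + 11) − 2 = (4(8w - 11) − 8(4w + 11)) / (4(4w + 11)) = -132/(4(4w + 11)).
For w > 0 we have 4w + 11 > 4w, so |(8w - 11)/(4w + 11) − 2| = 132/(4(4w + 11)) < 132/(4·4w) = (33/4)/w.
Thus |(8w - 11)/(4w + 11) − 2| < eps whenever w > (33/4)/eps.
Take N_0 = (33/4)/eps. If w > N_0 then |(8w - 11)/(4w + 11) − 2| < (33/4)/w < eps.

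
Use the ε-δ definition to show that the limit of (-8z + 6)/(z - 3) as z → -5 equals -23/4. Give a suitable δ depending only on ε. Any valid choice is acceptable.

Let ε > 0 be given. We want δ > 0 with 0 < |z + 5| < δ ⇒ |(-8z + 6)/(z - 3) + 23/4| < ε.
Combining over a common denominator, (-8z + 6)/(z - 3) + 23/4 = [(-8z + 6)·(-8) − 46·(z - 3)] / [(-8)·(z - 3)] = 18(z + 5) / ((-8)(z - 3)).
So |(-8z + 6)/(z - 3) + 23/4| = 18|z + 5| / (8·|z − 3|).
Require δ ≤ 4, so |z − 3| ≥ |-8| − |z + 5| > 8 − 4 = 4.
Hence |(-8z + 6)/(z - 3) + 23/4| < 18|z + 5|/(8·4) = (9/16)|z + 5|, which is < ε once |z + 5| < (16/9)ε.
Take δ = min(4, (16/9)ε). Then 0 < |z + 5| < δ forces both bounds, so |(-8z + 6)/(z - 3) + 23/4| < ε.

δ = min(4, (16/9)ε)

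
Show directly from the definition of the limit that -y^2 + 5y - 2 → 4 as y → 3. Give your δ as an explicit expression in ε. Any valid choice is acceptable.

δ = min(1, ε/6)

Let ε > 0 be given. We want δ > 0 such that 0 < |y − 3| < δ implies |(-y^2 + 5y - 2) − 4| < ε.
(-y^2 + 5y - 2) − 4 = -y^2 + 5y - 6 = (y − 3)(-y + 2).
So |(-y^2 + 5y - 2) − 4| = |y − 3|·|-y + 2|.
Assume first that |y − 3| < 1, so |y| < 4. Then |-y + 2| ≤ 4 + 2 = 6.
Hence |(-y^2 + 5y - 2) − 4| ≤ 6|y − 3| < ε provided |y − 3| < ε/6.
Choosing δ = min(1, ε/6) ensures both conditions, hence |(-y^2 + 5y - 2) − 4| < ε.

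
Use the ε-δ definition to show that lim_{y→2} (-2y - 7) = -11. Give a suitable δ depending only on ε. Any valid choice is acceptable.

δ = ε/2

Suppose ε > 0. We need δ > 0 so that 0 < |y − 2| < δ implies |(-2y - 7) + 11| < ε.
Since (-2y - 7) + 11 = -2(y − 2), we have |(-2y - 7) + 11| = 2|y − 2|.
So 2|y − 2| < ε exactly when |y − 2| < ε/2.
Take δ = ε/2. If 0 < |y − 2| < δ then |(-2y - 7) + 11| = 2|y − 2| < 2·(ε/2) = ε.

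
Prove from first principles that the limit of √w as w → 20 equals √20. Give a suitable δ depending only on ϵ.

δ = min(20, √20·ϵ)

Let ϵ > 0 be given. We want δ > 0 such that 0 < |w − 20| < δ implies |√w − √20| < ϵ.
Rationalise: √w − √20 = (w − 20)/(√w + √20), so |√w − √20| = |w − 20|/(√w + √20).
Restrict δ ≤ 20 so that |w − 20| < 20 forces w > 0, and then √w + √20 > √20.
Hence |√w − √20| < |w − 20|/√20, which is < ϵ once |w − 20| < √20·ϵ.
Take δ = min(20, √20·ϵ). If 0 < |w − 20| < δ then w > 0 and |√w − √20| < |w − 20|/√20 < ϵ.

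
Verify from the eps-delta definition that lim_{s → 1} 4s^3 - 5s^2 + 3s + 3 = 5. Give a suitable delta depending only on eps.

Let eps > 0 be given. We want delta > 0 such that 0 < |s − 1| < delta implies |(4s^3 - 5s^2 + 3s + 3) − 5| < eps.
(4s^3 - 5s^2 + 3s + 3) − 5 = 4s^3 - 5s^2 + 3s - 2 = (s − 1)(4s^2 - s + 2).
So |(4s^3 - 5s^2 + 3s + 3) − 5| = |s − 1|·|4s^2 - s + 2|.
Assume first that |s − 1| < 1, so |s| < 2. Then |4s^2 - s + 2| ≤ 4·2^2 + 2 + 2 = 20.
Hence |(4s^3 - 5s^2 + 3s + 3) − 5| ≤ 20|s − 1| < eps provided |s − 1| < eps/20.
Choosing delta = min(1, eps/20) ensures both conditions, hence |(4s^3 - 5s^2 + 3s + 3) − 5| < eps.

delta = min(1, eps/20)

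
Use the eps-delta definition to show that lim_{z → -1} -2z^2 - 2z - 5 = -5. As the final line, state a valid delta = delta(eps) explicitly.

Suppose eps > 0. We want delta > 0 such that 0 < |z + 1| < delta implies |(-2z^2 - 2z - 5) + 5| < eps.
(-2z^2 - 2z - 5) + 5 = -2z^2 - 2z = (z + 1)(-2z).
So |(-2z^2 - 2z - 5) + 5| = |z + 1|·|-2z|.
Require delta ≤ 1. Then |z + 1| < 1 gives |z| < 2, and by the triangle inequality |-2z| ≤ 2·2 = 4.
Hence |(-2z^2 - 2z - 5) + 5| ≤ 4|z + 1| < eps provided |z + 1| < eps/4.
Choosing delta = min(1, eps/4) ensures both conditions, hence |(-2z^2 - 2z - 5) + 5| < eps.

delta = min(1, eps/4)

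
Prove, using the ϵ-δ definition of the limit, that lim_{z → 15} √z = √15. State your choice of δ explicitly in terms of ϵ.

Let ϵ > 0 be given. We want δ > 0 such that 0 < |z − 15| < δ implies |√z − √15| < ϵ.
Multiplying by the conjugate, |√z − √15| = |z − 15|/(√z + √15).
Restrict δ ≤ 15 so that |z − 15| < 15 forces z > 0, and then √z + √15 > √15.
Hence |√z − √15| < |z − 15|/√15, which is < ϵ once |z − 15| < √15·ϵ.
Take δ = min(15, √15·ϵ). If 0 < |z − 15| < δ then z > 0 and |√z − √15| < |z − 15|/√15 < ϵ.

δ = min(15, √15·ϵ)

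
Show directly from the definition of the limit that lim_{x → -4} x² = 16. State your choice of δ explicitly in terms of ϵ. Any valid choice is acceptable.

Suppose ϵ > 0. We seek δ > 0 with 0 < |x + 4| < δ ⇒ |x² − 16| < ϵ.
Factor: x² − 16 = (x + 4)(x - 4), so |x² − 16| = |x + 4|·|x - 4|.
Impose δ ≤ 2 so that |x| < 6; then |x - 4| ≤ 10.
Hence |x² − 16| ≤ 10|x + 4|, which is < ϵ once |x + 4| < ϵ/10.
Take δ = min(2, ϵ/10). If 0 < |x + 4| < δ then both bounds hold and |x² − 16| ≤ 10|x + 4| < 10·(ϵ/10) = ϵ.

δ = min(2, ϵ/10)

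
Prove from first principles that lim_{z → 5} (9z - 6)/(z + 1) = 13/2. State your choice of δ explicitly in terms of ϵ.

δ = min(3, (6/5)ϵ)

Suppose ϵ > 0. We want δ > 0 with 0 < |z − 5| < δ ⇒ |(9z - 6)/(z + 1) − (13/2)| < ϵ.
Combining over a common denominator, (9z - 6)/(z + 1) − (13/2) = [(9z - 6)·6 − 39·(z + 1)] / [6·(z + 1)] = 15(z − 5) / (6(z + 1)).
So |(9z - 6)/(z + 1) − (13/2)| = 15|z − 5| / (6·|z + 1|).
Restrict δ ≤ 3. Then |z − 5| < 3 gives |z + 1| = |(z − 5) + 6| ≥ 6 − 3 = 3.
Hence |(9z - 6)/(z + 1) − (13/2)| < 15|z − 5|/(6·3) = (5/6)|z − 5|, which is < ϵ once |z − 5| < (6/5)ϵ.
Take δ = min(3, (6/5)ϵ). Then 0 < |z − 5| < δ forces both bounds, so |(9z - 6)/(z + 1) − (13/2)| < ϵ.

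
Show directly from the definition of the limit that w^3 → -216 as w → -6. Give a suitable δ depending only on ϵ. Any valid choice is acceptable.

δ = min(1, ϵ/127)

Let ϵ > 0 be given. We seek δ > 0 with 0 < |w + 6| < δ ⇒ |w^3 + 216| < ϵ.
Factor: w^3 + 216 = (w + 6)(w^2 - 6w + 36), so |w^3 + 216| = |w + 6|·|w^2 - 6w + 36|.
Restrict δ ≤ 1. Then |w + 6| < 1 gives |w| < 7, so by the triangle inequality |w^2 - 6w + 36| ≤ 7^2 + 6·7 + 36 = 127.
Hence |w^3 + 216| ≤ 127|w + 6|, which is < ϵ once |w + 6| < ϵ/127.
Take δ = min(1, ϵ/127). If 0 < |w + 6| < δ then both bounds hold and |w^3 + 216| ≤ 127|w + 6| < 127·(ϵ/127) = ϵ.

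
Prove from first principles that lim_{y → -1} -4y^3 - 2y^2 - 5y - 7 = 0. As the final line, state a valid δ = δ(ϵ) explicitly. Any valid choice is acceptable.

Let ϵ > 0. We want δ > 0 such that 0 < |y + 1| < δ implies |(-4y^3 - 2y^2 - 5y - 7)| < ϵ.
(-4y^3 - 2y^2 - 5y - 7) = -4y^3 - 2y^2 - 5y - 7 = (y + 1)(-4y^2 + 2y - 7).
So |(-4y^3 - 2y^2 - 5y - 7)| = |y + 1|·|-4y^2 + 2y - 7|.
Require δ ≤ 1. Then |y + 1| < 1 gives |y| < 2, and by the triangle inequality |-4y^2 + 2y - 7| ≤ 4·2^2 + 2·2 + 7 = 27.
Hence |(-4y^3 - 2y^2 - 5y - 7)| ≤ 27|y + 1| < ϵ provided |y + 1| < ϵ/27.
Choosing δ = min(1, ϵ/27) ensures both conditions, hence |(-4y^3 - 2y^2 - 5y - 7)| < ϵ.

δ = min(1, ϵ/27)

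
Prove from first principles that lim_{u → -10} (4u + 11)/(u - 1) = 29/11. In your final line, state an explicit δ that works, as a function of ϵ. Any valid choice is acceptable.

δ = min(11/2, (121/30)ϵ)

Fix ϵ > 0. We want δ > 0 with 0 < |u + 10| < δ ⇒ |(4u + 11)/(u - 1) − (29/11)| < ϵ.
Combining over a common denominator, (4u + 11)/(u - 1) − (29/11) = [(4u + 11)·(-11) − (-29)·(u - 1)] / [(-11)·(u - 1)] = -15(u + 10) / ((-11)(u - 1)).
So |(4u + 11)/(u - 1) − (29/11)| = 15|u + 10| / (11·|u − 1|).
Restrict δ ≤ 11/2. Then |u + 10| < 11/2 gives |u − 1| = |(u + 10) + (-11)| ≥ 11 − 11/2 = 11/2.
Hence |(4u + 11)/(u - 1) − (29/11)| < 15|u + 10|/(11·(11/2)) = (30/121)|u + 10|, which is < ϵ once |u + 10| < (121/30)ϵ.
Take δ = min(11/2, (121/30)ϵ). Then 0 < |u + 10| < δ forces both bounds, so |(4u + 11)/(u - 1) − (29/11)| < ϵ.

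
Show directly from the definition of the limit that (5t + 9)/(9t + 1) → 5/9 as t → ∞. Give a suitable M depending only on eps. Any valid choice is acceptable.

M = (76/81)/eps

Let eps > 0. We seek M > 0 such that t > M implies |(5t + 9)/(9t + 1) − (5/9)| < eps.
(5t + 9)/(9t + 1) − (5/9) = (9(5t + 9) − 5(9t + 1)) / (9(9t + 1)) = 76/(9(9t + 1)).
For t > 0 we have 9t + 1 > 9t, so |(5t + 9)/(9t + 1) − (5/9)| = 76/(9(9t + 1)) < 76/(9·9t) = (76/81)/t.
Thus |(5t + 9)/(9t + 1) − (5/9)| < eps whenever t > (76/81)/eps.
Take M = (76/81)/eps. If t > M then |(5t + 9)/(9t + 1) − (5/9)| < (76/81)/t < eps.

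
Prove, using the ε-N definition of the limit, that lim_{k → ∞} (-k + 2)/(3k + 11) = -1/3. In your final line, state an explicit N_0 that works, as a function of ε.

Suppose ε > 0. For k ≥ 1, |(-k + 2)/(3k + 11) + 1/3| = |17|/(3(3k + 11)) = 17/(3(3k + 11)).
Since 3k + 11 ≥ 3k for k ≥ 1, this is ≤ 17/(3·3k) = (17/9)/k.
So |(-k + 2)/(3k + 11) + 1/3| < ε whenever k > (17/9)/ε.
Take N_0 = (17/9)/ε. If k > N_0 then |(-k + 2)/(3k + 11) + 1/3| ≤ (17/9)/k < ε.

N_0 = (17/9)/ε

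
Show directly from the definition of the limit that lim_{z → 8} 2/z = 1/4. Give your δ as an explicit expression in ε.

δ = min(4, 16ε)

Suppose ε > 0. We seek δ > 0 such that 0 < |z − 8| < δ implies |2/z − (1/4)| < ε.
|2/z − (1/4)| = 2·|8 − z|/(8·|z|) = 2|z − 8|/(8|z|).
Require δ ≤ 4 so that |z| > 8 − 4 = 4, hence 8|z| > 32.
Then |2/z − (1/4)| < 2|z − 8|/32, which is < ε when |z − 8| < 16ε.
Take δ = min(4, 16ε). Then 0 < |z − 8| < δ gives both |z − 8| < 4 and |z − 8| < 16ε, so |2/z − (1/4)| < ε.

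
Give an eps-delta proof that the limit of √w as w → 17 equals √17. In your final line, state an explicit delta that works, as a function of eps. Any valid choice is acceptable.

delta = min(17, √17·eps)

Suppose eps > 0. We want delta > 0 such that 0 < |w − 17| < delta implies |√w − √17| < eps.
Rationalise: √w − √17 = (w − 17)/(√w + √17), so |√w − √17| = |w − 17|/(√w + √17).
Restrict delta ≤ 17 so that |w − 17| < 17 forces w > 0, and then √w + √17 > √17.
Hence |√w − √17| < |w − 17|/√17, which is < eps once |w − 17| < √17·eps.
Take delta = min(17, √17·eps). If 0 < |w − 17| < delta then w > 0 and |√w − √17| < |w − 17|/√17 < eps.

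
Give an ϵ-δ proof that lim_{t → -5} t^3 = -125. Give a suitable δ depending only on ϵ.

δ = min(2, ϵ/109)

Let ϵ > 0 be given. We seek δ > 0 with 0 < |t + 5| < δ ⇒ |t^3 + 125| < ϵ.
Factor: t^3 + 125 = (t + 5)(t^2 - 5t + 25), so |t^3 + 125| = |t + 5|·|t^2 - 5t + 25|.
Restrict δ ≤ 2. Then |t + 5| < 2 gives |t| < 7, so by the triangle inequality |t^2 - 5t + 25| ≤ 7^2 + 5·7 + 25 = 109.
Hence |t^3 + 125| ≤ 109|t + 5|, which is < ϵ once |t + 5| < ϵ/109.
Take δ = min(2, ϵ/109). If 0 < |t + 5| < δ then both bounds hold and |t^3 + 125| ≤ 109|t + 5| < 109·(ϵ/109) = ϵ.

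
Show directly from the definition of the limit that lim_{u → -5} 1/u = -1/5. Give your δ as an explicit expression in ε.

δ = min(5/2, (25/2)ε)

Suppose ε > 0. We seek δ > 0 such that 0 < |u + 5| < δ implies |1/u + 1/5| < ε.
|1/u + 1/5| = |-5 − u|/(5·|u|) = |u + 5|/(5|u|).
Require δ ≤ 5/2 so that |u| > 5 − 5/2 = 5/2, hence 5|u| > 25/2.
Then |1/u + 1/5| < |u + 5|/(25/2), which is < ε when |u + 5| < (25/2)ε.
Take δ = min(5/2, (25/2)ε). Then 0 < |u + 5| < δ gives both |u + 5| < 5/2 and |u + 5| < (25/2)ε, so |1/u + 1/5| < ε.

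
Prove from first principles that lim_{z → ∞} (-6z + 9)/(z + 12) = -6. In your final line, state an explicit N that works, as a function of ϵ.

N = 81/ϵ

Suppose ϵ > 0. We seek N > 0 such that z > N implies |(-6z + 9)/(z + 12) + 6| < ϵ.
(-6z + 9)/(z + 12) + 6 = ((-6z + 9) − (-6)(z + 12)) / ((z + 12)) = 81/((z + 12)).
For z > 0 we have z + 12 > z, so |(-6z + 9)/(z + 12) + 6| = 81/((z + 12)) < 81/(z) = 81/z.
Thus |(-6z + 9)/(z + 12) + 6| < ϵ whenever z > 81/ϵ.
Take N = 81/ϵ. If z > N then |(-6z + 9)/(z + 12) + 6| < 81/z < ϵ.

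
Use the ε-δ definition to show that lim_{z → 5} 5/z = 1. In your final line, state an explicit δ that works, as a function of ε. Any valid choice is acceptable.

Suppose ε > 0. We seek δ > 0 such that 0 < |z − 5| < δ implies |5/z − 1| < ε.
|5/z − 1| = 5·|5 − z|/(5·|z|) = 5|z − 5|/(5|z|).
Require δ ≤ 5/2 so that |z| > 5 − 5/2 = 5/2, hence 5|z| > 25/2.
Then |5/z − 1| < 5|z − 5|/(25/2), which is < ε when |z − 5| < (5/2)ε.
Take δ = min(5/2, (5/2)ε). Then 0 < |z − 5| < δ gives both |z − 5| < 5/2 and |z − 5| < (5/2)ε, so |5/z − 1| < ε.

δ = min(5/2, (5/2)ε)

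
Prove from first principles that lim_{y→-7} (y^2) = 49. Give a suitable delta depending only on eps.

Let eps > 0 be given. We seek delta > 0 with 0 < |y + 7| < delta ⇒ |y^2 − 49| < eps.
Factor: y^2 − 49 = (y + 7)(y - 7), so |y^2 − 49| = |y + 7|·|y - 7|.
Impose delta ≤ 2 so that |y| < 9; then |y - 7| ≤ 16.
Hence |y^2 − 49| ≤ 16|y + 7|, which is < eps once |y + 7| < eps/16.
Take delta = min(2, eps/16). If 0 < |y + 7| < delta then both bounds hold and |y^2 − 49| ≤ 16|y + 7| < 16·(eps/16) = eps.

delta = min(2, eps/16)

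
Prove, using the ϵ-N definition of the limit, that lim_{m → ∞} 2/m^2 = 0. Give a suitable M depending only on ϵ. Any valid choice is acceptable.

M = (2/ϵ)^{1/2}

Let ϵ > 0 be given. For m ≥ 1, |2/m^2 − 0| = 2/m^2.
2/m^2 < ϵ ⇔ m^2 > 2/ϵ ⇔ m > (2/ϵ)^{1/2}.
Take M = (2/ϵ)^{1/2}. Then m > M implies 2/m^2 < ϵ.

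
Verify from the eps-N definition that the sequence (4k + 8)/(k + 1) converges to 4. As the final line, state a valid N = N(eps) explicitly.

N = 4/eps

Let eps > 0 be given. For k ≥ 1, |(4k + 8)/(k + 1) − 4| = |4|/((k + 1)) = 4/((k + 1)).
Since k + 1 ≥ k for k ≥ 1, this is ≤ 4/(k) = 4/k.
So |(4k + 8)/(k + 1) − 4| < eps whenever k > 4/eps.
Take N = 4/eps. If k > N then |(4k + 8)/(k + 1) − 4| ≤ 4/k < eps.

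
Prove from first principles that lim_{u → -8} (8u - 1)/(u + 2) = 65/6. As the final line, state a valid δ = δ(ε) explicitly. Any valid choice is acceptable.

Let ε > 0 be given. We want δ > 0 with 0 < |u + 8| < δ ⇒ |(8u - 1)/(u + 2) − (65/6)| < ε.
Combining over a common denominator, (8u - 1)/(u + 2) − (65/6) = [(8u - 1)·(-6) − (-65)·(u + 2)] / [(-6)·(u + 2)] = 17(u + 8) / ((-6)(u + 2)).
So |(8u - 1)/(u + 2) − (65/6)| = 17|u + 8| / (6·|u + 2|).
Restrict δ ≤ 3. Then |u + 8| < 3 gives |u + 2| = |(u + 8) + (-6)| ≥ 6 − 3 = 3.
Hence |(8u - 1)/(u + 2) − (65/6)| < 17|u + 8|/(6·3) = (17/18)|u + 8|, which is < ε once |u + 8| < (18/17)ε.
Take δ = min(3, (18/17)ε). Then 0 < |u + 8| < δ forces both bounds, so |(8u - 1)/(u + 2) − (65/6)| < ε.

δ = min(3, (18/17)ε)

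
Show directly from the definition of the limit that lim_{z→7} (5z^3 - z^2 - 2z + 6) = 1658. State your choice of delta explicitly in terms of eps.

delta = min(1, eps/828)

Let eps > 0. We want delta > 0 such that 0 < |z − 7| < delta implies |(5z^3 - z^2 - 2z + 6) − 1658| < eps.
(5z^3 - z^2 - 2z + 6) − 1658 = 5z^3 - z^2 - 2z - 1652 = (z − 7)(5z^2 + 34z + 236).
So |(5z^3 - z^2 - 2z + 6) − 1658| = |z − 7|·|5z^2 + 34z + 236|.
Require delta ≤ 1. Then |z − 7| < 1 gives |z| < 8, and by the triangle inequality |5z^2 + 34z + 236| ≤ 5·8^2 + 34·8 + 236 = 828.
Hence |(5z^3 - z^2 - 2z + 6) − 1658| ≤ 828|z − 7| < eps provided |z − 7| < eps/828.
Take delta = min(1, eps/828). Then 0 < |z − 7| < delta gives both |z − 7| < 1 and |z − 7| < eps/828, so |(5z^3 - z^2 - 2z + 6) − 1658| < eps.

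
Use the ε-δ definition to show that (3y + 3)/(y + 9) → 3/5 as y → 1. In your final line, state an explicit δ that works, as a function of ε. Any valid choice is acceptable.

δ = min(5, (25/12)ε)

Let ε > 0. We want δ > 0 with 0 < |y − 1| < δ ⇒ |(3y + 3)/(y + 9) − (3/5)| < ε.
Combining over a common denominator, (3y + 3)/(y + 9) − (3/5) = [(3y + 3)·10 − 6·(y + 9)] / [10·(y + 9)] = 24(y − 1) / (10(y + 9)).
So |(3y + 3)/(y + 9) − (3/5)| = 24|y − 1| / (10·|y + 9|).
Restrict δ ≤ 5. Then |y − 1| < 5 gives |y + 9| = |(y − 1) + 10| ≥ 10 − 5 = 5.
Hence |(3y + 3)/(y + 9) − (3/5)| < 24|y − 1|/(10·5) = (12/25)|y − 1|, which is < ε once |y − 1| < (25/12)ε.
Take δ = min(5, (25/12)ε). Then 0 < |y − 1| < δ forces both bounds, so |(3y + 3)/(y + 9) − (3/5)| < ε.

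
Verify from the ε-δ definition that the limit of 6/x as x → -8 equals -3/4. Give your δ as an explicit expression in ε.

Suppose ε > 0. We seek δ > 0 such that 0 < |x + 8| < δ implies |6/x + 3/4| < ε.
|6/x + 3/4| = 6·|-8 − x|/(8·|x|) = 6|x + 8|/(8|x|).
Restrict δ ≤ 4. Then |x + 8| < 4 gives |x| > 4, so 8|x| > 32.
Then |6/x + 3/4| < 6|x + 8|/32, which is < ε when |x + 8| < (16/3)ε.
Take δ = min(4, (16/3)ε). Then 0 < |x + 8| < δ gives both |x + 8| < 4 and |x + 8| < (16/3)ε, so |6/x + 3/4| < ε.

δ = min(4, (16/3)ε)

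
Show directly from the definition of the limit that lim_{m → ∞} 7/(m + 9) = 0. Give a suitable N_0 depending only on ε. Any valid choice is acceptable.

N_0 = 7/ε

Let ε > 0. For m ≥ 1, |7/(m + 9) − 0| = 7/(m + 9) ≤ 7/m.
We need 7/m < ε, i.e. m > 7/ε.
Take N_0 = 7/ε. If m > N_0 then |7/(m + 9)| ≤ 7/m < ε.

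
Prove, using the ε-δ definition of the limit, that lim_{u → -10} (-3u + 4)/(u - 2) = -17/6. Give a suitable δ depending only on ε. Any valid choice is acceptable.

δ = min(6, 36ε)

Let ε > 0 be given. We want δ > 0 with 0 < |u + 10| < δ ⇒ |(-3u + 4)/(u - 2) + 17/6| < ε.
Combining over a common denominator, (-3u + 4)/(u - 2) + 17/6 = [(-3u + 4)·(-12) − 34·(u - 2)] / [(-12)·(u - 2)] = 2(u + 10) / ((-12)(u - 2)).
So |(-3u + 4)/(u - 2) + 17/6| = 2|u + 10| / (12·|u − 2|).
Require δ ≤ 6, so |u − 2| ≥ |-12| − |u + 10| > 12 − 6 = 6.
Hence |(-3u + 4)/(u - 2) + 17/6| < 2|u + 10|/(12·6) = (1/36)|u + 10|, which is < ε once |u + 10| < 36ε.
Take δ = min(6, 36ε). Then 0 < |u + 10| < δ forces both bounds, so |(-3u + 4)/(u - 2) + 17/6| < ε.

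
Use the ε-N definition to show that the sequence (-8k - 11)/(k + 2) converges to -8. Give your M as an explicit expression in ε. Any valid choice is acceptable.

M = 5/ε

Fix ε > 0. For k ≥ 1, |(-8k - 11)/(k + 2) + 8| = |5|/((k + 2)) = 5/((k + 2)).
Since k + 2 ≥ k for k ≥ 1, this is ≤ 5/(k) = 5/k.
So |(-8k - 11)/(k + 2) + 8| < ε whenever k > 5/ε.
Take M = 5/ε. If k > M then |(-8k - 11)/(k + 2) + 8| ≤ 5/k < ε.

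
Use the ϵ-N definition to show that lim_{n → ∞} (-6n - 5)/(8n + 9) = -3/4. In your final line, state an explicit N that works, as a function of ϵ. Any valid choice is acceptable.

N = (7/32)/ϵ

Let ϵ > 0. For n ≥ 1, |(-6n - 5)/(8n + 9) + 3/4| = |14|/(8(8n + 9)) = 14/(8(8n + 9)).
Since 8n + 9 ≥ 8n for n ≥ 1, this is ≤ 14/(8·8n) = (7/32)/n.
So |(-6n - 5)/(8n + 9) + 3/4| < ϵ whenever n > (7/32)/ϵ.
Take N = (7/32)/ϵ. If n > N then |(-6n - 5)/(8n + 9) + 3/4| ≤ (7/32)/n < ϵ.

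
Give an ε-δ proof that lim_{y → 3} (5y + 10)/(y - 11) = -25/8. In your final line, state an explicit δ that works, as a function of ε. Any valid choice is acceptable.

δ = min(4, (32/65)ε)

Let ε > 0 be given. We want δ > 0 with 0 < |y − 3| < δ ⇒ |(5y + 10)/(y - 11) + 25/8| < ε.
Combining over a common denominator, (5y + 10)/(y - 11) + 25/8 = [(5y + 10)·(-8) − 25·(y - 11)] / [(-8)·(y - 11)] = -65(y − 3) / ((-8)(y - 11)).
So |(5y + 10)/(y - 11) + 25/8| = 65|y − 3| / (8·|y − 11|).
Require δ ≤ 4, so |y − 11| ≥ |-8| − |y − 3| > 8 − 4 = 4.
Hence |(5y + 10)/(y - 11) + 25/8| < 65|y − 3|/(8·4) = (65/32)|y − 3|, which is < ε once |y − 3| < (32/65)ε.
Take δ = min(4, (32/65)ε). Then 0 < |y − 3| < δ forces both bounds, so |(5y + 10)/(y - 11) + 25/8| < ε.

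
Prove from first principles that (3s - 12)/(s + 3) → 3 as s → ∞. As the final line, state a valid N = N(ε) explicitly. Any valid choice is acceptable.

N = 21/ε

Fix ε > 0. We seek N > 0 such that s > N implies |(3s - 12)/(s + 3) − 3| < ε.
(3s - 12)/(s + 3) − 3 = ((3s - 12) − 3(s + 3)) / ((s + 3)) = -21/((s + 3)).
For s > 0 we have s + 3 > s, so |(3s - 12)/(s + 3) − 3| = 21/((s + 3)) < 21/(s) = 21/s.
Thus |(3s - 12)/(s + 3) − 3| < ε whenever s > 21/ε.
Take N = 21/ε. If s > N then |(3s - 12)/(s + 3) − 3| < 21/s < ε.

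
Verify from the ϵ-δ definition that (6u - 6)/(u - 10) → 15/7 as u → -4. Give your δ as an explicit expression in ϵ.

Let ϵ > 0. We want δ > 0 with 0 < |u + 4| < δ ⇒ |(6u - 6)/(u - 10) − (15/7)| < ϵ.
Combining over a common denominator, (6u - 6)/(u - 10) − (15/7) = [(6u - 6)·(-14) − (-30)·(u - 10)] / [(-14)·(u - 10)] = -54(u + 4) / ((-14)(u - 10)).
So |(6u - 6)/(u - 10) − (15/7)| = 54|u + 4| / (14·|u − 10|).
Restrict δ ≤ 7. Then |u + 4| < 7 gives |u − 10| = |(u + 4) + (-14)| ≥ 14 − 7 = 7.
Hence |(6u - 6)/(u - 10) − (15/7)| < 54|u + 4|/(14·7) = (27/49)|u + 4|, which is < ϵ once |u + 4| < (49/27)ϵ.
Take δ = min(7, (49/27)ϵ). Then 0 < |u + 4| < δ forces both bounds, so |(6u - 6)/(u - 10) − (15/7)| < ϵ.

δ = min(7, (49/27)ϵ)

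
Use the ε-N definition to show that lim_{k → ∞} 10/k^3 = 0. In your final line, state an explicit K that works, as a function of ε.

K = (10/ε)^{1/3}

Let ε > 0. For k ≥ 1, |10/k^3 − 0| = 10/k^3.
10/k^3 < ε ⇔ k^3 > 10/ε ⇔ k > (10/ε)^{1/3}.
Take K = (10/ε)^{1/3}. Then k > K implies 10/k^3 < ε.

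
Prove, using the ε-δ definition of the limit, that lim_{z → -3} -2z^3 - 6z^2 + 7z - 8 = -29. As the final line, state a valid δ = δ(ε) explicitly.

Fix ε > 0. We want δ > 0 such that 0 < |z + 3| < δ implies |(-2z^3 - 6z^2 + 7z - 8) + 29| < ε.
(-2z^3 - 6z^2 + 7z - 8) + 29 = -2z^3 - 6z^2 + 7z + 21 = (z + 3)(-2z^2 + 7).
So |(-2z^3 - 6z^2 + 7z - 8) + 29| = |z + 3|·|-2z^2 + 7|.
Require δ ≤ 1. Then |z + 3| < 1 gives |z| < 4, and by the triangle inequality |-2z^2 + 7| ≤ 2·4^2 + 7 = 39.
Hence |(-2z^3 - 6z^2 + 7z - 8) + 29| ≤ 39|z + 3| < ε provided |z + 3| < ε/39.
Choosing δ = min(1, ε/39) ensures both conditions, hence |(-2z^3 - 6z^2 + 7z - 8) + 29| < ε.

δ = min(1, ε/39)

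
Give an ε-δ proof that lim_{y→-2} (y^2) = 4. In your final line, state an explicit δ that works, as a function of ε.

Let ε > 0 be given. We seek δ > 0 with 0 < |y + 2| < δ ⇒ |y^2 − 4| < ε.
Factor: y^2 − 4 = (y + 2)(y - 2), so |y^2 − 4| = |y + 2|·|y - 2|.
Restrict δ ≤ 1. Then |y + 2| < 1 gives |y| < 3, so by the triangle inequality |y - 2| ≤ 3 + 2 = 5.
Hence |y^2 − 4| ≤ 5|y + 2|, which is < ε once |y + 2| < ε/5.
Take δ = min(1, ε/5). If 0 < |y + 2| < δ then both bounds hold and |y^2 − 4| ≤ 5|y + 2| < 5·(ε/5) = ε.

δ = min(1, ε/5)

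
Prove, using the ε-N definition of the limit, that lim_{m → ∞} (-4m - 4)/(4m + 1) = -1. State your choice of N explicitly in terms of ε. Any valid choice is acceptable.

N = (3/4)/ε

Suppose ε > 0. For m ≥ 1, |(-4m - 4)/(4m + 1) + 1| = |-12|/(4(4m + 1)) = 12/(4(4m + 1)).
Since 4m + 1 ≥ 4m for m ≥ 1, this is ≤ 12/(4·4m) = (3/4)/m.
So |(-4m - 4)/(4m + 1) + 1| < ε whenever m > (3/4)/ε.
Take N = (3/4)/ε. If m > N then |(-4m - 4)/(4m + 1) + 1| ≤ (3/4)/m < ε.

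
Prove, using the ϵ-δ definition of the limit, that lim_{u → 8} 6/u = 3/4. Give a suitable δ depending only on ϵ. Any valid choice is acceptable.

Let ϵ > 0. We seek δ > 0 such that 0 < |u − 8| < δ implies |6/u − (3/4)| < ϵ.
|6/u − (3/4)| = 6·|8 − u|/(8·|u|) = 6|u − 8|/(8|u|).
Restrict δ ≤ 4. Then |u − 8| < 4 gives |u| > 4, so 8|u| > 32.
Then |6/u − (3/4)| < 6|u − 8|/32, which is < ϵ when |u − 8| < (16/3)ϵ.
Take δ = min(4, (16/3)ϵ). Then 0 < |u − 8| < δ gives both |u − 8| < 4 and |u − 8| < (16/3)ϵ, so |6/u − (3/4)| < ϵ.

δ = min(4, (16/3)ϵ)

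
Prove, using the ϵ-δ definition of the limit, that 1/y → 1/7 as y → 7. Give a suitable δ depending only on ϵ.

Suppose ϵ > 0. We seek δ > 0 such that 0 < |y − 7| < δ implies |1/y − (1/7)| < ϵ.
|1/y − (1/7)| = |7 − y|/(7·|y|) = |y − 7|/(7|y|).
Restrict δ ≤ 7/2. Then |y − 7| < 7/2 gives |y| > 7/2, so 7|y| > 49/2.
Then |1/y − (1/7)| < |y − 7|/(49/2), which is < ϵ when |y − 7| < (49/2)ϵ.
Take δ = min(7/2, (49/2)ϵ). Then 0 < |y − 7| < δ gives both |y − 7| < 7/2 and |y − 7| < (49/2)ϵ, so |1/y − (1/7)| < ϵ.

δ = min(7/2, (49/2)ϵ)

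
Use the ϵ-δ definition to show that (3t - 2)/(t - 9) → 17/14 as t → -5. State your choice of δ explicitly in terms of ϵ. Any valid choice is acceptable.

Let ϵ > 0. We want δ > 0 with 0 < |t + 5| < δ ⇒ |(3t - 2)/(t - 9) − (17/14)| < ϵ.
Combining over a common denominator, (3t - 2)/(t - 9) − (17/14) = [(3t - 2)·(-14) − (-17)·(t - 9)] / [(-14)·(t - 9)] = -25(t + 5) / ((-14)(t - 9)).
So |(3t - 2)/(t - 9) − (17/14)| = 25|t + 5| / (14·|t − 9|).
Restrict δ ≤ 7. Then |t + 5| < 7 gives |t − 9| = |(t + 5) + (-14)| ≥ 14 − 7 = 7.
Hence |(3t - 2)/(t - 9) − (17/14)| < 25|t + 5|/(14·7) = (25/98)|t + 5|, which is < ϵ once |t + 5| < (98/25)ϵ.
Take δ = min(7, (98/25)ϵ). Then 0 < |t + 5| < δ forces both bounds, so |(3t - 2)/(t - 9) − (17/14)| < ϵ.

δ = min(7, (98/25)ϵ)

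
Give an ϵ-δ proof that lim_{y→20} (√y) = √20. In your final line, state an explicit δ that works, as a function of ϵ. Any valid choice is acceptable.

δ = min(20, √20·ϵ)

Suppose ϵ > 0. We want δ > 0 such that 0 < |y − 20| < δ implies |√y − √20| < ϵ.
Rationalise: √y − √20 = (y − 20)/(√y + √20), so |√y − √20| = |y − 20|/(√y + √20).
Restrict δ ≤ 20 so that |y − 20| < 20 forces y > 0, and then √y + √20 > √20.
Hence |√y − √20| < |y − 20|/√20, which is < ϵ once |y − 20| < √20·ϵ.
Take δ = min(20, √20·ϵ). If 0 < |y − 20| < δ then y > 0 and |√y − √20| < |y − 20|/√20 < ϵ.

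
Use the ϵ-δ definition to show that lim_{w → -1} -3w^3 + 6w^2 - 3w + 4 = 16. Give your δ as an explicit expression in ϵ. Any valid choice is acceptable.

δ = min(1, ϵ/42)

Suppose ϵ > 0. We want δ > 0 such that 0 < |w + 1| < δ implies |(-3w^3 + 6w^2 - 3w + 4) − 16| < ϵ.
(-3w^3 + 6w^2 - 3w + 4) − 16 = -3w^3 + 6w^2 - 3w - 12 = (w + 1)(-3w^2 + 9w - 12).
So |(-3w^3 + 6w^2 - 3w + 4) − 16| = |w + 1|·|-3w^2 + 9w - 12|.
Assume first that |w + 1| < 1, so |w| < 2. Then |-3w^2 + 9w - 12| ≤ 3·2^2 + 9·2 + 12 = 42.
Hence |(-3w^3 + 6w^2 - 3w + 4) − 16| ≤ 42|w + 1| < ϵ provided |w + 1| < ϵ/42.
Take δ = min(1, ϵ/42). Then 0 < |w + 1| < δ gives both |w + 1| < 1 and |w + 1| < ϵ/42, so |(-3w^3 + 6w^2 - 3w + 4) − 16| < ϵ.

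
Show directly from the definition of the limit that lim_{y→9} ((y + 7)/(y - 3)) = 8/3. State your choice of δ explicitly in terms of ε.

δ = min(3, (9/5)ε)

Let ε > 0. We want δ > 0 with 0 < |y − 9| < δ ⇒ |(y + 7)/(y - 3) − (8/3)| < ε.
Combining over a common denominator, (y + 7)/(y - 3) − (8/3) = [(y + 7)·6 − 16·(y - 3)] / [6·(y - 3)] = -10(y − 9) / (6(y - 3)).
So |(y + 7)/(y - 3) − (8/3)| = 10|y − 9| / (6·|y − 3|).
Restrict δ ≤ 3. Then |y − 9| < 3 gives |y − 3| = |(y − 9) + 6| ≥ 6 − 3 = 3.
Hence |(y + 7)/(y - 3) − (8/3)| < 10|y − 9|/(6·3) = (5/9)|y − 9|, which is < ε once |y − 9| < (9/5)ε.
Take δ = min(3, (9/5)ε). Then 0 < |y − 9| < δ forces both bounds, so |(y + 7)/(y - 3) − (8/3)| < ε.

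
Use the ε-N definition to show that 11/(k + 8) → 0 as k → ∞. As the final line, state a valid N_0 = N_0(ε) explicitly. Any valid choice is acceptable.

N_0 = 11/ε

Fix ε > 0. For k ≥ 1, |11/(k + 8) − 0| = 11/(k + 8) ≤ 11/k.
We need 11/k < ε, i.e. k > 11/ε.
Take N_0 = 11/ε. If k > N_0 then |11/(k + 8)| ≤ 11/k < ε.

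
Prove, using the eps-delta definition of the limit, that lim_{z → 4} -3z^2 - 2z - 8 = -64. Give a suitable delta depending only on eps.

Let eps > 0 be given. We want delta > 0 such that 0 < |z − 4| < delta implies |(-3z^2 - 2z - 8) + 64| < eps.
(-3z^2 - 2z - 8) + 64 = -3z^2 - 2z + 56 = (z − 4)(-3z - 14).
So |(-3z^2 - 2z - 8) + 64| = |z − 4|·|-3z - 14|.
Require delta ≤ 2. Then |z − 4| < 2 gives |z| < 6, and by the triangle inequality |-3z - 14| ≤ 3·6 + 14 = 32.
Hence |(-3z^2 - 2z - 8) + 64| ≤ 32|z − 4| < eps provided |z − 4| < eps/32.
Take delta = min(2, eps/32). Then 0 < |z − 4| < delta gives both |z − 4| < 2 and |z − 4| < eps/32, so |(-3z^2 - 2z - 8) + 64| < eps.

delta = min(2, eps/32)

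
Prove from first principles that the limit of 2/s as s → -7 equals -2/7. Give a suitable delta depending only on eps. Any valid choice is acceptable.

delta = min(7/2, (49/4)eps)

Let eps > 0. We seek delta > 0 such that 0 < |s + 7| < delta implies |2/s + 2/7| < eps.
|2/s + 2/7| = 2·|-7 − s|/(7·|s|) = 2|s + 7|/(7|s|).
Require delta ≤ 7/2 so that |s| > 7 − 7/2 = 7/2, hence 7|s| > 49/2.
Then |2/s + 2/7| < 2|s + 7|/(49/2), which is < eps when |s + 7| < (49/4)eps.
Take delta = min(7/2, (49/4)eps). Then 0 < |s + 7| < delta gives both |s + 7| < 7/2 and |s + 7| < (49/4)eps, so |2/s + 2/7| < eps.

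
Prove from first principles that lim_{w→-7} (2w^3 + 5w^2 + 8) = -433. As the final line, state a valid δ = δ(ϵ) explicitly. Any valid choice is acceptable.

δ = min(1, ϵ/263)

Let ϵ > 0. We want δ > 0 such that 0 < |w + 7| < δ implies |(2w^3 + 5w^2 + 8) + 433| < ϵ.
(2w^3 + 5w^2 + 8) + 433 = 2w^3 + 5w^2 + 441 = (w + 7)(2w^2 - 9w + 63).
So |(2w^3 + 5w^2 + 8) + 433| = |w + 7|·|2w^2 - 9w + 63|.
Assume first that |w + 7| < 1, so |w| < 8. Then |2w^2 - 9w + 63| ≤ 2·8^2 + 9·8 + 63 = 263.
Hence |(2w^3 + 5w^2 + 8) + 433| ≤ 263|w + 7| < ϵ provided |w + 7| < ϵ/263.
Take δ = min(1, ϵ/263). Then 0 < |w + 7| < δ gives both |w + 7| < 1 and |w + 7| < ϵ/263, so |(2w^3 + 5w^2 + 8) + 433| < ϵ.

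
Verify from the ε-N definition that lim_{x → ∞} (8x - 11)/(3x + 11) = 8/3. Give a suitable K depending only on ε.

K = (121/9)/ε

Fix ε > 0. We seek K > 0 such that x > K implies |(8x - 11)/(3x + 11) − (8/3)| < ε.
(8x - 11)/(3x + 11) − (8/3) = (3(8x - 11) − 8(3x + 11)) / (3(3x + 11)) = -121/(3(3x + 11)).
For x > 0 we have 3x + 11 > 3x, so |(8x - 11)/(3x + 11) − (8/3)| = 121/(3(3x + 11)) < 121/(3·3x) = (121/9)/x.
Thus |(8x - 11)/(3x + 11) − (8/3)| < ε whenever x > (121/9)/ε.
Take K = (121/9)/ε. If x > K then |(8x - 11)/(3x + 11) − (8/3)| < (121/9)/x < ε.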